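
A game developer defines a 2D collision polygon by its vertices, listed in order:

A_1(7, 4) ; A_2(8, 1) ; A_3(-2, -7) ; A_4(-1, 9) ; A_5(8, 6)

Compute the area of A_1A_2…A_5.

96

Σ = (-25) + (-54) + (-25) + (-78) + (-10) = -192
Area = |Σ|/2 = 96.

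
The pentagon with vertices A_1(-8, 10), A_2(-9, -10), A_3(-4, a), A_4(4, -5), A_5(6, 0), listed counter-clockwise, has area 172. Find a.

Write out the shoelace sum; only the two edges meeting at A_3 involve a:
2·Area = [((-9)·a − (-4)·(-10)) + ((-4)·(-5) − 4·a)] + 260
       = -13·a + 240 = 344
⇒ a = -8.

-8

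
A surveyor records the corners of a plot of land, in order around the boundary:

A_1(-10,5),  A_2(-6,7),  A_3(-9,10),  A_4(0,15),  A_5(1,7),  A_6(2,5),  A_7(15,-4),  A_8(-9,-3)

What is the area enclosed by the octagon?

217.5

Apply the surveyor's formula: 2A = Σ (x_i·y_{i+1} − x_{i+1}·y_i), indices taken mod 8.
Cross-terms: -40, 3, -135, -15, -9, -83, -81, -75  ⇒  Σ = -435
Area = |Σ|/2 = 217.5.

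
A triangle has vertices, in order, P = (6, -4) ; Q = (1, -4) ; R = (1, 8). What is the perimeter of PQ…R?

|PQ| = √((-5)² + (0)²) = √25 = 5
|QR| = √((0)² + (12)²) = √144 = 12
|RP| = √((5)² + (-12)²) = √169 = 13
Perimeter = 5 + 12 + 13 = 30.

30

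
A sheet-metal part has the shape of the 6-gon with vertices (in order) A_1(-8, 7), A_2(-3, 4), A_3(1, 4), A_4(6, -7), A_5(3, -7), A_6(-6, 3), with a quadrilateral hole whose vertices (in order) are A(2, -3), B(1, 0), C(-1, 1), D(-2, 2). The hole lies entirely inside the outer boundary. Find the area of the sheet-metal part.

62

Outer boundary:
Σ = (-11) + (-16) + (-31) + (-21) + (-33) + (-18) = -130
Area = |Σ|/2 = 65.
Hole:
Cross-terms: 3, 1, 0, 2  ⇒  Σ = 6
Area = |Σ|/2 = 3.
Net area = 65 − 3 = 62.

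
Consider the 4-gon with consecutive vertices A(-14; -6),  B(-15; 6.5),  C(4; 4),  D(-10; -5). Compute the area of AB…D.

128.5

A→B: (-14)(6.5) − (-15)(-6) = -181
B→C: (-15)(4) − (4)(6.5) = -86
C→D: (4)(-5) − (-10)(4) = 20
D→A: (-10)(-6) − (-14)(-5) = -10
Σ = -257
Area = |Σ|/2 = 128.5.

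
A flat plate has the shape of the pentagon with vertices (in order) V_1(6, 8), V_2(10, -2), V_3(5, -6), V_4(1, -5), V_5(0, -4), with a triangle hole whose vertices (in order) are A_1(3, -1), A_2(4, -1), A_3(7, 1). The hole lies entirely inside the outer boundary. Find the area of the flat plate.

Outer boundary:
Apply the shoelace (surveyor's) formula: 2A = Σ (x_i·y_{i+1} − x_{i+1}·y_i), indices taken mod 5.
V_1→V_2: (6)(-2) − (10)(8) = -92
V_2→V_3: (10)(-6) − (5)(-2) = -50
V_3→V_4: (5)(-5) − (1)(-6) = -19
V_4→V_5: (1)(-4) − (0)(-5) = -4
V_5→V_1: (0)(8) − (6)(-4) = 24
Σ = -141
Area = |Σ|/2 = 70.5.
Hole:
Apply the shoelace (surveyor's) formula: 2A = Σ (x_i·y_{i+1} − x_{i+1}·y_i), indices taken mod 3.
Cross-terms: 1, 11, -10  ⇒  Σ = 2
Area = |Σ|/2 = 1.
Net area = 70.5 − 1 = 69.5.

69.5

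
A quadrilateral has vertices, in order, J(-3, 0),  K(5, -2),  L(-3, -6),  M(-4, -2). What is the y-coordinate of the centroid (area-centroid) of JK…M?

-8/3

Apply the shoelace formula. First the cross-terms c_i = x_i·y_{i+1} − x_{i+1}·y_i:
  6, -36, -18, -6  ⇒  2A = -54, A = -27.
Then Σ (y_i + y_{i+1})·c_i = 432, so ȳ = 432 / (6·(-27)) = -8/3.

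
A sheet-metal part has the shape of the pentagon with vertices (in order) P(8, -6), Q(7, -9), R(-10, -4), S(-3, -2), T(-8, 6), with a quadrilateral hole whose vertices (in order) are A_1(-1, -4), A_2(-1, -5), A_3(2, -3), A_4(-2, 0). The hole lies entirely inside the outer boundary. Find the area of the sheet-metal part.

79

Outer boundary:
Cross-terms: -30, -118, 8, -34, 0  ⇒  Σ = -174
Area = |Σ|/2 = 87.
Hole:
Cross-terms: 1, 13, -6, 8  ⇒  Σ = 16
Area = |Σ|/2 = 8.
Net area = 87 − 8 = 79.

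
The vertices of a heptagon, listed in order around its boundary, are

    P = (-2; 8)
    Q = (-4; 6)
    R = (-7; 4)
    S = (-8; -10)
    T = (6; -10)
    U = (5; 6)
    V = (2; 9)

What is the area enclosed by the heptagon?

220.5

Σ = (20) + (26) + (102) + (140) + (86) + (33) + (34) = 441
Area = |Σ|/2 = 220.5.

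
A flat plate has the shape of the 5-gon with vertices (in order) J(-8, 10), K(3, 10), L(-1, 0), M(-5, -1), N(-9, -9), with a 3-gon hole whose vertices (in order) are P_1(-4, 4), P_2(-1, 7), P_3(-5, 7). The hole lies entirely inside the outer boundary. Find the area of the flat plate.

Outer boundary:
Apply the shoelace formula: 2A = Σ (x_i·y_{i+1} − x_{i+1}·y_i), indices taken mod 5.
Cross-terms: -110, 10, 1, 36, -162  ⇒  Σ = -225
Area = |Σ|/2 = 112.5.
Hole:
Apply the shoelace (surveyor's) formula: 2A = Σ (x_i·y_{i+1} − x_{i+1}·y_i), indices taken mod 3.
Σ = (-24) + (28) + (8) = 12
Area = |Σ|/2 = 6.
Net area = 112.5 − 6 = 106.5.

106.5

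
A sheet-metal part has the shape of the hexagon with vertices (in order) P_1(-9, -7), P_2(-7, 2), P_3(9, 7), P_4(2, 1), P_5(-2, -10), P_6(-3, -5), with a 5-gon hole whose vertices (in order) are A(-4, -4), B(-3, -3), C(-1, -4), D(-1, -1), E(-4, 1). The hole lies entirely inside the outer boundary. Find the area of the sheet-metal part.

Outer boundary:
Σ = (-67) + (-67) + (-5) + (-18) + (-20) + (-24) = -201
Area = |Σ|/2 = 100.5.
Hole:
Apply the shoelace (surveyor's) formula: 2A = Σ (x_i·y_{i+1} − x_{i+1}·y_i), indices taken mod 5.
Σ = (0) + (9) + (-3) + (-5) + (20) = 21
Area = |Σ|/2 = 10.5.
Net area = 100.5 − 10.5 = 90.

90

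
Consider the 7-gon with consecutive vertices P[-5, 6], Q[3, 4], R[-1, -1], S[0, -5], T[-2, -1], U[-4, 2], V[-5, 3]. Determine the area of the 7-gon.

Apply the shoelace formula: 2A = Σ (x_i·y_{i+1} − x_{i+1}·y_i), indices taken mod 7.
P→Q: (-5)(4) − (3)(6) = -38
Q→R: (3)(-1) − (-1)(4) = 1
R→S: (-1)(-5) − (0)(-1) = 5
S→T: (0)(-1) − (-2)(-5) = -10
T→U: (-2)(2) − (-4)(-1) = -8
U→V: (-4)(3) − (-5)(2) = -2
V→P: (-5)(6) − (-5)(3) = -15
Σ = -67
Area = |Σ|/2 = 33.5.

33.5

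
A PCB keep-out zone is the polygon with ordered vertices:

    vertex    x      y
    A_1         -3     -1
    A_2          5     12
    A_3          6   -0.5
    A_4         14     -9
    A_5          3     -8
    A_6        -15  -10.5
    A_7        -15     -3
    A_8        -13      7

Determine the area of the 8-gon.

305.75

Apply the shoelace (surveyor's) formula: 2A = Σ (x_i·y_{i+1} − x_{i+1}·y_i), indices taken mod 8.
Σ = (-31) + (-74.5) + (-47) + (-85) + (-151.5) + (-112.5) + (-144) + (34) = -611.5
Area = |Σ|/2 = 305.75.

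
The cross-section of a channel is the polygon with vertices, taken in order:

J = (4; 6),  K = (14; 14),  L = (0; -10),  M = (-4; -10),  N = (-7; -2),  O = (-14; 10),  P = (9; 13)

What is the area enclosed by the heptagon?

319

Apply the surveyor's formula: 2A = Σ (x_i·y_{i+1} − x_{i+1}·y_i), indices taken mod 7.
Σ = (-28) + (-140) + (-40) + (-62) + (-98) + (-272) + (2) = -638
Area = |Σ|/2 = 319.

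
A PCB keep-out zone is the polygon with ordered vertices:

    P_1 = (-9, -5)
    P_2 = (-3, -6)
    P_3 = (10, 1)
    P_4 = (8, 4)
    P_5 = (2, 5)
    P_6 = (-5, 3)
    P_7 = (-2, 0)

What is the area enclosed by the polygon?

Apply Gauss's area formula: 2A = Σ (x_i·y_{i+1} − x_{i+1}·y_i), indices taken mod 7.
P_1→P_2: (-9)(-6) − (-3)(-5) = 39
P_2→P_3: (-3)(1) − (10)(-6) = 57
P_3→P_4: (10)(4) − (8)(1) = 32
P_4→P_5: (8)(5) − (2)(4) = 32
P_5→P_6: (2)(3) − (-5)(5) = 31
P_6→P_7: (-5)(0) − (-2)(3) = 6
P_7→P_1: (-2)(-5) − (-9)(0) = 10
Σ = 207
Area = |Σ|/2 = 103.5.

103.5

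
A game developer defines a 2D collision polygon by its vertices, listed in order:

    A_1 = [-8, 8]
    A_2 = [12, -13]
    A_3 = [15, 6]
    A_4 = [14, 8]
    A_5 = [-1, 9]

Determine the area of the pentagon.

Cross-terms: 8, 267, 36, 134, 64  ⇒  Σ = 509
Area = |Σ|/2 = 254.5.

254.5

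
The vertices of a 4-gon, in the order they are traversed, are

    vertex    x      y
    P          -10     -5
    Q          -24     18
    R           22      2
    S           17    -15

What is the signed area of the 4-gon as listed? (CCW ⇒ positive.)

Apply Gauss's area formula: 2A = Σ (x_i·y_{i+1} − x_{i+1}·y_i), indices taken mod 4.
P→Q: (-10)(18) − (-24)(-5) = -300
Q→R: (-24)(2) − (22)(18) = -444
R→S: (22)(-15) − (17)(2) = -364
S→P: (17)(-5) − (-10)(-15) = -235
Σ = -1343
Signed area = Σ/2 = -671.5 (negative ⇒ clockwise traversal).

-671.5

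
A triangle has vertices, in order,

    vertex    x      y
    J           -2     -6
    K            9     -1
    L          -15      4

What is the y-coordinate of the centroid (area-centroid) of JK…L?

Apply the shoelace formula. First the cross-terms c_i = x_i·y_{i+1} − x_{i+1}·y_i:
  56, 21, 98  ⇒  2A = 175, A = 87.5.
Then Σ (y_i + y_{i+1})·c_i = -525, so ȳ = -525 / (6·87.5) = -1.

-1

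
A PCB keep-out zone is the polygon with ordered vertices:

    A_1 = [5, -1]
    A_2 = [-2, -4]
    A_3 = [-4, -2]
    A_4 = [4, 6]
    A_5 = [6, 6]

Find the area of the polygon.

49

Apply Gauss's area formula: 2A = Σ (x_i·y_{i+1} − x_{i+1}·y_i), indices taken mod 5.
Cross-terms: -22, -12, -16, -12, -36  ⇒  Σ = -98
Area = |Σ|/2 = 49.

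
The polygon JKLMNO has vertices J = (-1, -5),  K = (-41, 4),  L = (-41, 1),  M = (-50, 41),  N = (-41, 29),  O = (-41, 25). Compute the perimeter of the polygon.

|JK| = √((-40)² + (9)²) = √1681 = 41
|KL| = √((0)² + (-3)²) = √9 = 3
|LM| = √((-9)² + (40)²) = √1681 = 41
|MN| = √((9)² + (-12)²) = √225 = 15
|NO| = √((0)² + (-4)²) = √16 = 4
|OJ| = √((40)² + (-30)²) = √2500 = 50
Perimeter = 41 + 3 + 41 + 15 + 4 + 50 = 154.

154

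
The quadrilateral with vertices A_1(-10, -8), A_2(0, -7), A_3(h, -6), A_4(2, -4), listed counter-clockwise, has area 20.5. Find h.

5

Write out the shoelace sum; only the two edges meeting at A_3 involve h:
2·Area = [(0·(-6) − h·(-7)) + (h·(-4) − 2·(-6))] + 14
       = 3·h + 26 = 41
⇒ h = 5.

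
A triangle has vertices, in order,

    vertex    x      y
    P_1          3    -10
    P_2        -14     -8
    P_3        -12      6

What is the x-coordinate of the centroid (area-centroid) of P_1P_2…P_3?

-23/3

Apply the shoelace formula. First the cross-terms c_i = x_i·y_{i+1} − x_{i+1}·y_i:
  -164, -180, 102  ⇒  2A = -242, A = -121.
Then Σ (x_i + x_{i+1})·c_i = 5566, so x̄ = 5566 / (6·(-121)) = -23/3.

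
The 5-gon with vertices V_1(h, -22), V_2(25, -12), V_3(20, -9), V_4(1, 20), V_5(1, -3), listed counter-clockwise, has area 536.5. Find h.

-16

The doubled signed area Σ (x_i y_{i+1} − x_{i+1} y_i) is linear in h.
With h=0 it equals 929; the coefficient of h is -9 (from the two edges through V_1).
So -9·h + 929 = 2·536.5 = 1073 ⇒ h = -16.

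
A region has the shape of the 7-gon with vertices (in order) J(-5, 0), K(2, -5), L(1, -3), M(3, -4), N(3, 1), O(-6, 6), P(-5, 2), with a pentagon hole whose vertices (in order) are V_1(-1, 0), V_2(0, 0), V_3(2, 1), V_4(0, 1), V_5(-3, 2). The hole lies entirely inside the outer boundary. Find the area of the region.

44.5

Outer boundary:
Apply the surveyor's formula: 2A = Σ (x_i·y_{i+1} − x_{i+1}·y_i), indices taken mod 7.
Σ = (25) + (-1) + (5) + (15) + (24) + (18) + (10) = 96
Area = |Σ|/2 = 48.
Hole:
Apply Gauss's area formula: 2A = Σ (x_i·y_{i+1} − x_{i+1}·y_i), indices taken mod 5.
Σ = (0) + (0) + (2) + (3) + (2) = 7
Area = |Σ|/2 = 3.5.
Net area = 48 − 3.5 = 44.5.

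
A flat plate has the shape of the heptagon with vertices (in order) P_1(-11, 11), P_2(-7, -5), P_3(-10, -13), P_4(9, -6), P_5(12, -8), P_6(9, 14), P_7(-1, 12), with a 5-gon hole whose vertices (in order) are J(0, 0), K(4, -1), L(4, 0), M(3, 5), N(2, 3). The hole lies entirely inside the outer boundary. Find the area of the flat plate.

405

Outer boundary:
Apply the shoelace formula: 2A = Σ (x_i·y_{i+1} − x_{i+1}·y_i), indices taken mod 7.
P_1→P_2: (-11)(-5) − (-7)(11) = 132
P_2→P_3: (-7)(-13) − (-10)(-5) = 41
P_3→P_4: (-10)(-6) − (9)(-13) = 177
P_4→P_5: (9)(-8) − (12)(-6) = 0
P_5→P_6: (12)(14) − (9)(-8) = 240
P_6→P_7: (9)(12) − (-1)(14) = 122
P_7→P_1: (-1)(11) − (-11)(12) = 121
Σ = 833
Area = |Σ|/2 = 416.5.
Hole:
J→K: (0)(-1) − (4)(0) = 0
K→L: (4)(0) − (4)(-1) = 4
L→M: (4)(5) − (3)(0) = 20
M→N: (3)(3) − (2)(5) = -1
N→J: (2)(0) − (0)(3) = 0
Σ = 23
Area = |Σ|/2 = 11.5.
Net area = 416.5 − 11.5 = 405.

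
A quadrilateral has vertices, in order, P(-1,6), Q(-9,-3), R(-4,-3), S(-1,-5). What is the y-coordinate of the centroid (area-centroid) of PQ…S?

-11/39

Apply the shoelace (surveyor's) formula. First the cross-terms c_i = x_i·y_{i+1} − x_{i+1}·y_i:
  57, 15, 17, -11  ⇒  2A = 78, A = 39.
Then Σ (y_i + y_{i+1})·c_i = -66, so ȳ = -66 / (6·39) = -11/39.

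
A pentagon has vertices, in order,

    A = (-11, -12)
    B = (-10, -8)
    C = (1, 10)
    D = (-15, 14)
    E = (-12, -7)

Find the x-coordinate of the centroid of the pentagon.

Apply the surveyor's formula. First the cross-terms c_i = x_i·y_{i+1} − x_{i+1}·y_i:
  -32, -92, 164, 273, 67  ⇒  2A = 380, A = 190.
Then Σ (x_i + x_{i+1})·c_i = -9708, so x̄ = -9708 / (6·190) = -809/95.

-809/95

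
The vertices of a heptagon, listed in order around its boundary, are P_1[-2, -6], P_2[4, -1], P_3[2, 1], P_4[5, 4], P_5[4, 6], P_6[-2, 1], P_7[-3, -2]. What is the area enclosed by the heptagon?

Apply the shoelace (surveyor's) formula: 2A = Σ (x_i·y_{i+1} − x_{i+1}·y_i), indices taken mod 7.
Cross-terms: 26, 6, 3, 14, 16, 7, 14  ⇒  Σ = 86
Area = |Σ|/2 = 43.

43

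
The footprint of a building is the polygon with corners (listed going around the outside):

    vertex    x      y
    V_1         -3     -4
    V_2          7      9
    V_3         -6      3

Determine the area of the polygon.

Σ = (1) + (75) + (33) = 109
Area = |Σ|/2 = 54.5.

54.5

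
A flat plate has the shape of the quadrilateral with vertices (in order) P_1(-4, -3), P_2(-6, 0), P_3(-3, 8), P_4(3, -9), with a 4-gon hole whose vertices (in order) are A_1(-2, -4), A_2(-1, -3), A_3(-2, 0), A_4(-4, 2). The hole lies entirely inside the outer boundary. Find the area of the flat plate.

Outer boundary:
Apply the shoelace (surveyor's) formula: 2A = Σ (x_i·y_{i+1} − x_{i+1}·y_i), indices taken mod 4.
Σ = (-18) + (-48) + (3) + (-45) = -108
Area = |Σ|/2 = 54.
Hole:
Apply the shoelace (surveyor's) formula: 2A = Σ (x_i·y_{i+1} − x_{i+1}·y_i), indices taken mod 4.
Σ = (2) + (-6) + (-4) + (20) = 12
Area = |Σ|/2 = 6.
Net area = 54 − 6 = 48.

48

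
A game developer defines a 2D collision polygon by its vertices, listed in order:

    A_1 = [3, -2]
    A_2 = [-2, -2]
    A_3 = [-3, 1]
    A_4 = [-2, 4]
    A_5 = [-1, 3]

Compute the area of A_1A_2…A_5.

Apply the surveyor's formula: 2A = Σ (x_i·y_{i+1} − x_{i+1}·y_i), indices taken mod 5.
Σ = (-10) + (-8) + (-10) + (-2) + (-7) = -37
Area = |Σ|/2 = 18.5.

18.5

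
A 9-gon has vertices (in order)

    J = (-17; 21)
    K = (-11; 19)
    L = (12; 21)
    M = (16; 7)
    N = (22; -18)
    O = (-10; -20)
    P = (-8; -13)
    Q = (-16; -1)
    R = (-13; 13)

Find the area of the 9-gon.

Apply the shoelace (surveyor's) formula: 2A = Σ (x_i·y_{i+1} − x_{i+1}·y_i), indices taken mod 9.
Σ = (-92) + (-459) + (-252) + (-442) + (-620) + (-30) + (-200) + (-221) + (-52) = -2368
Area = |Σ|/2 = 1184.

1184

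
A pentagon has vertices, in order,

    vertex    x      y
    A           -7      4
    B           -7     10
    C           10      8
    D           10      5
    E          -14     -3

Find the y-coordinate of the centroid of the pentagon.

Apply Gauss's area formula. First the cross-terms c_i = x_i·y_{i+1} − x_{i+1}·y_i:
  -42, -156, -30, 40, -77  ⇒  2A = -265, A = -132.5.
Then Σ (y_i + y_{i+1})·c_i = -3783, so ȳ = -3783 / (6·(-132.5)) = 1261/265.

1261/265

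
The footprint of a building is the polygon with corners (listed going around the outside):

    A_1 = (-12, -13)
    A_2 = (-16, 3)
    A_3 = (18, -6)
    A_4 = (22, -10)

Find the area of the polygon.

Cross-terms: -244, 42, -48, -406  ⇒  Σ = -656
Area = |Σ|/2 = 328.

328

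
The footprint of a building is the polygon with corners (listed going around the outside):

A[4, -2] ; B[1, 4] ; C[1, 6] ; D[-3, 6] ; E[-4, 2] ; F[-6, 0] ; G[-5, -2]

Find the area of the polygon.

Σ = (18) + (2) + (24) + (18) + (12) + (12) + (18) = 104
Area = |Σ|/2 = 52.

52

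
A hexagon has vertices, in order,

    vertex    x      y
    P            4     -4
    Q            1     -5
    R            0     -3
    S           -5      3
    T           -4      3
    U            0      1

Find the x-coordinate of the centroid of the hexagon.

-19/135

Apply Gauss's area formula. First the cross-terms c_i = x_i·y_{i+1} − x_{i+1}·y_i:
  -16, -3, -15, -3, -4, -4  ⇒  2A = -45, A = -22.5.
Then Σ (x_i + x_{i+1})·c_i = 19, so x̄ = 19 / (6·(-22.5)) = -19/135.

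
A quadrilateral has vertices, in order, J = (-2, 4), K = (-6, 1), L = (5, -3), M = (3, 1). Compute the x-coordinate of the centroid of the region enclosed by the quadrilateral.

-1/3

Apply Gauss's area formula. First the cross-terms c_i = x_i·y_{i+1} − x_{i+1}·y_i:
  22, 13, 14, 14  ⇒  2A = 63, A = 31.5.
Then Σ (x_i + x_{i+1})·c_i = -63, so x̄ = -63 / (6·31.5) = -1/3.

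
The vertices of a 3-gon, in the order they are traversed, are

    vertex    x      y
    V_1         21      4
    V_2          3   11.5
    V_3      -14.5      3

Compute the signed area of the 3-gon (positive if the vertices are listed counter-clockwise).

Apply the surveyor's formula: 2A = Σ (x_i·y_{i+1} − x_{i+1}·y_i), indices taken mod 3.
Σ = (229.5) + (175.75) + (-121) = 284.25
Signed area = Σ/2 = 142.125 (positive ⇒ counter-clockwise traversal).

142.125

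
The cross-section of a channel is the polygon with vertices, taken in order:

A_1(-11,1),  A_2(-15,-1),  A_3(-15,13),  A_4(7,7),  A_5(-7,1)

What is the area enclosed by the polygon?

160

A_1→A_2: (-11)(-1) − (-15)(1) = 26
A_2→A_3: (-15)(13) − (-15)(-1) = -210
A_3→A_4: (-15)(7) − (7)(13) = -196
A_4→A_5: (7)(1) − (-7)(7) = 56
A_5→A_1: (-7)(1) − (-11)(1) = 4
Σ = -320
Area = |Σ|/2 = 160.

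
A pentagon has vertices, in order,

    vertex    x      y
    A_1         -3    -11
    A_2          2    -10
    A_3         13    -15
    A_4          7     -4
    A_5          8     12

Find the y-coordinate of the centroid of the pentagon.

Apply the surveyor's formula. First the cross-terms c_i = x_i·y_{i+1} − x_{i+1}·y_i:
  52, 100, 53, 116, -52  ⇒  2A = 269, A = 134.5.
Then Σ (y_i + y_{i+1})·c_i = -3723, so ȳ = -3723 / (6·134.5) = -1241/269.

-1241/269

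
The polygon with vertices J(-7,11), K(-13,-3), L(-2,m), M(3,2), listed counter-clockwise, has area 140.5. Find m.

-5

Write out the shoelace sum; only the two edges meeting at L involve m:
2·Area = [((-13)·m − (-2)·(-3)) + ((-2)·2 − 3·m)] + 211
       = -16·m + 201 = 281
⇒ m = -5.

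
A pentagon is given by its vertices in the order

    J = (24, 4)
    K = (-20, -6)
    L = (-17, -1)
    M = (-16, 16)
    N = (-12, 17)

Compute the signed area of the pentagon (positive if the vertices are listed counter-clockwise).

-485

Apply the shoelace (surveyor's) formula: 2A = Σ (x_i·y_{i+1} − x_{i+1}·y_i), indices taken mod 5.
Cross-terms: -64, -82, -288, -80, -456  ⇒  Σ = -970
Signed area = Σ/2 = -485 (negative ⇒ clockwise traversal).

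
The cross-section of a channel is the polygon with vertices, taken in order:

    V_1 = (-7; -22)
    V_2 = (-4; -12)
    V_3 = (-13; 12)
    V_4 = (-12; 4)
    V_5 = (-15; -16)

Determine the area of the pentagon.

Apply the shoelace (surveyor's) formula: 2A = Σ (x_i·y_{i+1} − x_{i+1}·y_i), indices taken mod 5.
Σ = (-4) + (-204) + (92) + (252) + (218) = 354
Area = |Σ|/2 = 177.

177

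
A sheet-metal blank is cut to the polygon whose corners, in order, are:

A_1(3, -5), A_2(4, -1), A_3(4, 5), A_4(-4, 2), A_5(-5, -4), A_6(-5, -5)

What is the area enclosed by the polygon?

70

Apply the shoelace formula: 2A = Σ (x_i·y_{i+1} − x_{i+1}·y_i), indices taken mod 6.
Σ = (17) + (24) + (28) + (26) + (5) + (40) = 140
Area = |Σ|/2 = 70.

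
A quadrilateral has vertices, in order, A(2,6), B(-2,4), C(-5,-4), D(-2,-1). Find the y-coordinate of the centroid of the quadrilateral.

Apply Gauss's area formula. First the cross-terms c_i = x_i·y_{i+1} − x_{i+1}·y_i:
  20, 28, -3, -10  ⇒  2A = 35, A = 17.5.
Then Σ (y_i + y_{i+1})·c_i = 165, so ȳ = 165 / (6·17.5) = 11/7.

11/7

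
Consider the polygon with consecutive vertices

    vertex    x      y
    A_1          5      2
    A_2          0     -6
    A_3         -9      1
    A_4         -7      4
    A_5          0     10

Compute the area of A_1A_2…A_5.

Apply the surveyor's formula: 2A = Σ (x_i·y_{i+1} − x_{i+1}·y_i), indices taken mod 5.
Σ = (-30) + (-54) + (-29) + (-70) + (-50) = -233
Area = |Σ|/2 = 116.5.

116.5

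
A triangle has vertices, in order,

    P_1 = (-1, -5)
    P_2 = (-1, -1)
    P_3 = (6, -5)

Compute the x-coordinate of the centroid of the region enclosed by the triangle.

4/3

Apply Gauss's area formula. First the cross-terms c_i = x_i·y_{i+1} − x_{i+1}·y_i:
  -4, 11, -35  ⇒  2A = -28, A = -14.
Then Σ (x_i + x_{i+1})·c_i = -112, so x̄ = -112 / (6·(-14)) = 4/3.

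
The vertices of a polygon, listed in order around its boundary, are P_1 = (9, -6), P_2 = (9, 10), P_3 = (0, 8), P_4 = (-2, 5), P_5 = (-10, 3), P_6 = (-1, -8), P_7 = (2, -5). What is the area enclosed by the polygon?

206.5

Apply Gauss's area formula: 2A = Σ (x_i·y_{i+1} − x_{i+1}·y_i), indices taken mod 7.
Σ = (144) + (72) + (16) + (44) + (83) + (21) + (33) = 413
Area = |Σ|/2 = 206.5.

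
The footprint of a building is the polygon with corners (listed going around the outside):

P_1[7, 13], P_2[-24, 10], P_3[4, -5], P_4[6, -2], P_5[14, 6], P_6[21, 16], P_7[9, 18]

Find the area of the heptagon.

Apply the shoelace (surveyor's) formula: 2A = Σ (x_i·y_{i+1} − x_{i+1}·y_i), indices taken mod 7.
Σ = (382) + (80) + (22) + (64) + (98) + (234) + (-9) = 871
Area = |Σ|/2 = 435.5.

435.5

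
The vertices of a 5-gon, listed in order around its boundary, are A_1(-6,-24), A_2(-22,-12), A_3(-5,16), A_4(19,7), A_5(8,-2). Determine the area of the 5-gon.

Σ = (-456) + (-412) + (-339) + (-94) + (-204) = -1505
Area = |Σ|/2 = 752.5.

752.5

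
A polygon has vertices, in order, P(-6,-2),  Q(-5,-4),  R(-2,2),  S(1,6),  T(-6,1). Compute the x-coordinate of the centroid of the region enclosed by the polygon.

-415/111

Apply the surveyor's formula. First the cross-terms c_i = x_i·y_{i+1} − x_{i+1}·y_i:
  14, -18, -14, 37, 18  ⇒  2A = 37, A = 18.5.
Then Σ (x_i + x_{i+1})·c_i = -415, so x̄ = -415 / (6·18.5) = -415/111.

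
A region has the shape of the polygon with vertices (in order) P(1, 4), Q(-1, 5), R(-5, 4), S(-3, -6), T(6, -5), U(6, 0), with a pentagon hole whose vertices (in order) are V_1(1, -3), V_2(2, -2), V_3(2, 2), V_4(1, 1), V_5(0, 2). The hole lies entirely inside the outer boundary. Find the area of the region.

Outer boundary:
P→Q: (1)(5) − (-1)(4) = 9
Q→R: (-1)(4) − (-5)(5) = 21
R→S: (-5)(-6) − (-3)(4) = 42
S→T: (-3)(-5) − (6)(-6) = 51
T→U: (6)(0) − (6)(-5) = 30
U→P: (6)(4) − (1)(0) = 24
Σ = 177
Area = |Σ|/2 = 88.5.
Hole:
Apply the surveyor's formula: 2A = Σ (x_i·y_{i+1} − x_{i+1}·y_i), indices taken mod 5.
Cross-terms: 4, 8, 0, 2, -2  ⇒  Σ = 12
Area = |Σ|/2 = 6.
Net area = 88.5 − 6 = 82.5.

82.5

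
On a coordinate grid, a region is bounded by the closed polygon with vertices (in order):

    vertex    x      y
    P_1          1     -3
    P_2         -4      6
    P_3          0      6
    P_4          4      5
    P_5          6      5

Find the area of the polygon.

Σ = (-6) + (-24) + (-24) + (-10) + (-23) = -87
Area = |Σ|/2 = 43.5.

43.5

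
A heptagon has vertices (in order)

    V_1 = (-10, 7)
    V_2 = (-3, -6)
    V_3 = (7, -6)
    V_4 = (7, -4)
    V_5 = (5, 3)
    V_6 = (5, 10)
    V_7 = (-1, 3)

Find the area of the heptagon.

139.5

Σ = (81) + (60) + (14) + (41) + (35) + (25) + (23) = 279
Area = |Σ|/2 = 139.5.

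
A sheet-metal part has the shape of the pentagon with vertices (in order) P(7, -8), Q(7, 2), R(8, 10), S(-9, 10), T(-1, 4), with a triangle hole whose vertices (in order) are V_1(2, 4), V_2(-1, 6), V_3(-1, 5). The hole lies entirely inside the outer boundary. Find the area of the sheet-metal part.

Outer boundary:
Σ = (70) + (54) + (170) + (-26) + (-20) = 248
Area = |Σ|/2 = 124.
Hole:
V_1→V_2: (2)(6) − (-1)(4) = 16
V_2→V_3: (-1)(5) − (-1)(6) = 1
V_3→V_1: (-1)(4) − (2)(5) = -14
Σ = 3
Area = |Σ|/2 = 1.5.
Net area = 124 − 1.5 = 122.5.

122.5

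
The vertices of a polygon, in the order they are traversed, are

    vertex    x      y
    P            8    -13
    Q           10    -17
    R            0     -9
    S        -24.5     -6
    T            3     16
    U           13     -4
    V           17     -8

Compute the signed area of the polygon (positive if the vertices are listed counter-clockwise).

Apply the surveyor's formula: 2A = Σ (x_i·y_{i+1} − x_{i+1}·y_i), indices taken mod 7.
Σ = (-6) + (-90) + (-220.5) + (-374) + (-220) + (-36) + (-157) = -1103.5
Signed area = Σ/2 = -551.75 (negative ⇒ clockwise traversal).

-551.75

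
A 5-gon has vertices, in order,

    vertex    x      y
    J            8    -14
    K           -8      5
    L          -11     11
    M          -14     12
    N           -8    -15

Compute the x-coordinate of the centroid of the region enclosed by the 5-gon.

-1331/273

Apply Gauss's area formula. First the cross-terms c_i = x_i·y_{i+1} − x_{i+1}·y_i:
  -72, -33, 22, 306, 232  ⇒  2A = 455, A = 227.5.
Then Σ (x_i + x_{i+1})·c_i = -6655, so x̄ = -6655 / (6·227.5) = -1331/273.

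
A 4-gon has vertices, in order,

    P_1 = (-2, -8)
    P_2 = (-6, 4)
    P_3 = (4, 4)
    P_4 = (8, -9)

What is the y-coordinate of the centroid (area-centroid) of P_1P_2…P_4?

-91/41

Apply Gauss's area formula. First the cross-terms c_i = x_i·y_{i+1} − x_{i+1}·y_i:
  -56, -40, -68, -82  ⇒  2A = -246, A = -123.
Then Σ (y_i + y_{i+1})·c_i = 1638, so ȳ = 1638 / (6·(-123)) = -91/41.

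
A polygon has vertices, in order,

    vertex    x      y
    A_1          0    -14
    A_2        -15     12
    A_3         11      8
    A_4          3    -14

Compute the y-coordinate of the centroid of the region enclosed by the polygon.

Apply Gauss's area formula. First the cross-terms c_i = x_i·y_{i+1} − x_{i+1}·y_i:
  -210, -252, -178, -42  ⇒  2A = -682, A = -341.
Then Σ (y_i + y_{i+1})·c_i = -2376, so ȳ = -2376 / (6·(-341)) = 36/31.

36/31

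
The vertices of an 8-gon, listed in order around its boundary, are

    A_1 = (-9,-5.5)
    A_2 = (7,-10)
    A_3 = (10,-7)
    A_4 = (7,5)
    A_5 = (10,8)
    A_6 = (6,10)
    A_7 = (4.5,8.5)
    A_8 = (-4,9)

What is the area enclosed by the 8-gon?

260

Apply Gauss's area formula: 2A = Σ (x_i·y_{i+1} − x_{i+1}·y_i), indices taken mod 8.
Σ = (128.5) + (51) + (99) + (6) + (52) + (6) + (74.5) + (103) = 520
Area = |Σ|/2 = 260.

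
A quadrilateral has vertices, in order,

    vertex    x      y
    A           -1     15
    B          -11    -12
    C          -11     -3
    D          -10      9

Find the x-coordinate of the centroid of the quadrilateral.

-719/96

Apply the shoelace (surveyor's) formula. First the cross-terms c_i = x_i·y_{i+1} − x_{i+1}·y_i:
  177, -99, -129, -141  ⇒  2A = -192, A = -96.
Then Σ (x_i + x_{i+1})·c_i = 4314, so x̄ = 4314 / (6·(-96)) = -719/96.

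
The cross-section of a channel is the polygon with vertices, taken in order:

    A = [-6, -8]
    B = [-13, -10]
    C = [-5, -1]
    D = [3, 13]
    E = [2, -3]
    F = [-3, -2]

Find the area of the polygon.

89.5

Σ = (-44) + (-37) + (-62) + (-35) + (-13) + (12) = -179
Area = |Σ|/2 = 89.5.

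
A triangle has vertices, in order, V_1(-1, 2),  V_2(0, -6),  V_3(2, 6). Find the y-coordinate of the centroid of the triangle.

2/3

Apply Gauss's area formula. First the cross-terms c_i = x_i·y_{i+1} − x_{i+1}·y_i:
  6, 12, 10  ⇒  2A = 28, A = 14.
Then Σ (y_i + y_{i+1})·c_i = 56, so ȳ = 56 / (6·14) = 2/3.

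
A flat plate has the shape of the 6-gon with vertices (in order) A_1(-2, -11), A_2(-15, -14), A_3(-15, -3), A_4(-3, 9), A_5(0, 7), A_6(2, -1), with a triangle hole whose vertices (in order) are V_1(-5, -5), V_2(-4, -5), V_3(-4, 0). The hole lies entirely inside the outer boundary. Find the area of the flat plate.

Outer boundary:
Σ = (-137) + (-165) + (-144) + (-21) + (-14) + (-24) = -505
Area = |Σ|/2 = 252.5.
Hole:
Σ = (5) + (-20) + (20) = 5
Area = |Σ|/2 = 2.5.
Net area = 252.5 − 2.5 = 250.

250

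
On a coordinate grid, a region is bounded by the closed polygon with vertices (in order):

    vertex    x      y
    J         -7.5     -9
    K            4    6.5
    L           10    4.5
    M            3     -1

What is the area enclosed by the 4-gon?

Cross-terms: -12.75, -47, -23.5, -34.5  ⇒  Σ = -117.75
Area = |Σ|/2 = 58.875.

58.875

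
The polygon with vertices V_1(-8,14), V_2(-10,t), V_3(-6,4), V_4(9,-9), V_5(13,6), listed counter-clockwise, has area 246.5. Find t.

13

The doubled signed area Σ (x_i y_{i+1} − x_{i+1} y_i) is linear in t.
With t=0 it equals 519; the coefficient of t is -2 (from the two edges through V_2).
So -2·t + 519 = 2·246.5 = 493 ⇒ t = 13.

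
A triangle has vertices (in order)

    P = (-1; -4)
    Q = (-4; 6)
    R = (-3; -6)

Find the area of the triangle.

Apply Gauss's area formula: 2A = Σ (x_i·y_{i+1} − x_{i+1}·y_i), indices taken mod 3.
Σ = (-22) + (42) + (6) = 26
Area = |Σ|/2 = 13.

13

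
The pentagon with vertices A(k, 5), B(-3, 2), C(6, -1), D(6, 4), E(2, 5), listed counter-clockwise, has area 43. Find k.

Write out the shoelace sum; only the two edges meeting at A involve k:
2·Area = [(2·5 − k·5) + (k·2 − (-3)·5)] + 43
       = -3·k + 68 = 86
⇒ k = -6.

-6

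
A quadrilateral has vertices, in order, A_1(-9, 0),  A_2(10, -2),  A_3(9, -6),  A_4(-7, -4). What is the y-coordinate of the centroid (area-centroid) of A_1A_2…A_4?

-68/23

Apply the surveyor's formula. First the cross-terms c_i = x_i·y_{i+1} − x_{i+1}·y_i:
  18, -42, -78, -36  ⇒  2A = -138, A = -69.
Then Σ (y_i + y_{i+1})·c_i = 1224, so ȳ = 1224 / (6·(-69)) = -68/23.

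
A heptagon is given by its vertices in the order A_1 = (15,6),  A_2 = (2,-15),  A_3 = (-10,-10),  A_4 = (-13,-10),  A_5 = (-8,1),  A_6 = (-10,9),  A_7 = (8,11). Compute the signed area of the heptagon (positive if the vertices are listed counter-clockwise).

-445.5

Σ = (-237) + (-170) + (-30) + (-93) + (-62) + (-182) + (-117) = -891
Signed area = Σ/2 = -445.5 (negative ⇒ clockwise traversal).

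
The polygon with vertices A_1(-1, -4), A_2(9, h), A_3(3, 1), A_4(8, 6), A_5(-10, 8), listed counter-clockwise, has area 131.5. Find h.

The doubled signed area Σ (x_i y_{i+1} − x_{i+1} y_i) is linear in h.
With h=0 it equals 227; the coefficient of h is -4 (from the two edges through A_2).
So -4·h + 227 = 2·131.5 = 263 ⇒ h = -9.

-9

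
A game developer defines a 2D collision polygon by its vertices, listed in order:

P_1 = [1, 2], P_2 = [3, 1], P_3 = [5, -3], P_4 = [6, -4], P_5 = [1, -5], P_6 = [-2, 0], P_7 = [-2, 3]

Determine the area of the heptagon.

Apply the shoelace formula: 2A = Σ (x_i·y_{i+1} − x_{i+1}·y_i), indices taken mod 7.
Cross-terms: -5, -14, -2, -26, -10, -6, -7  ⇒  Σ = -70
Area = |Σ|/2 = 35.

35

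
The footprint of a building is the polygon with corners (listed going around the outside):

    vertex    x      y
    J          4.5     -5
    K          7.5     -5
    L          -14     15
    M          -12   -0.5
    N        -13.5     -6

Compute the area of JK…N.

202.125

Cross-terms: 15, 42.5, 187, 65.25, 94.5  ⇒  Σ = 404.25
Area = |Σ|/2 = 202.125.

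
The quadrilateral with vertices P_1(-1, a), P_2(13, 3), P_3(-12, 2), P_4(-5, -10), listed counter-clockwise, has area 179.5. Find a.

The doubled signed area Σ (x_i y_{i+1} − x_{i+1} y_i) is linear in a.
With a=0 it equals 179; the coefficient of a is -18 (from the two edges through P_1).
So -18·a + 179 = 2·179.5 = 359 ⇒ a = -10.

-10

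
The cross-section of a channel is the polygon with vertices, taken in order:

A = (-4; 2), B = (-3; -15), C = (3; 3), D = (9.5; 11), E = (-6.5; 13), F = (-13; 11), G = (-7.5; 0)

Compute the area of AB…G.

233.25

Σ = (66) + (36) + (4.5) + (195) + (97.5) + (82.5) + (-15) = 466.5
Area = |Σ|/2 = 233.25.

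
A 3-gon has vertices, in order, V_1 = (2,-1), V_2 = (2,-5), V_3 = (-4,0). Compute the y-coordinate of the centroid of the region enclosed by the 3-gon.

Apply the shoelace formula. First the cross-terms c_i = x_i·y_{i+1} − x_{i+1}·y_i:
  -8, -20, 4  ⇒  2A = -24, A = -12.
Then Σ (y_i + y_{i+1})·c_i = 144, so ȳ = 144 / (6·(-12)) = -2.

-2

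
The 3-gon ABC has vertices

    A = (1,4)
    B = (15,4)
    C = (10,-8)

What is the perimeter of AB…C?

42

|AB| = √((14)² + (0)²) = √196 = 14
|BC| = √((-5)² + (-12)²) = √169 = 13
|CA| = √((-9)² + (12)²) = √225 = 15
Perimeter = 14 + 13 + 15 = 42.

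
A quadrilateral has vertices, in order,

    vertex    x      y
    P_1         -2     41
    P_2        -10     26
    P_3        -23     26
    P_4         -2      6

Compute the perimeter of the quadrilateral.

|P_1P_2| = √((-8)² + (-15)²) = √289 = 17
|P_2P_3| = √((-13)² + (0)²) = √169 = 13
|P_3P_4| = √((21)² + (-20)²) = √841 = 29
|P_4P_1| = √((0)² + (35)²) = √1225 = 35
Perimeter = 17 + 13 + 29 + 35 = 94.

94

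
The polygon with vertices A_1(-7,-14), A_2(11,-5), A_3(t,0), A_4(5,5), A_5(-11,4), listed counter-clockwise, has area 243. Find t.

The doubled signed area Σ (x_i y_{i+1} − x_{i+1} y_i) is linear in t.
With t=0 it equals 446; the coefficient of t is 10 (from the two edges through A_3).
So 10·t + 446 = 2·243 = 486 ⇒ t = 4.

4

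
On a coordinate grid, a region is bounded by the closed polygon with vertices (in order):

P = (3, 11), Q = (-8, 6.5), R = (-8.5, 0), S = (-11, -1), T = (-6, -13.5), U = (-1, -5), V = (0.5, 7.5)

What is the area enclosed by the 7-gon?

Apply the surveyor's formula: 2A = Σ (x_i·y_{i+1} − x_{i+1}·y_i), indices taken mod 7.
Σ = (107.5) + (55.25) + (8.5) + (142.5) + (16.5) + (-5) + (-17) = 308.25
Area = |Σ|/2 = 154.125.

154.125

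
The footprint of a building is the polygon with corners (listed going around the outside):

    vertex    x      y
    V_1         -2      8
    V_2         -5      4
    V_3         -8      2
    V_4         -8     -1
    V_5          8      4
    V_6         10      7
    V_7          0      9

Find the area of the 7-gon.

V_1→V_2: (-2)(4) − (-5)(8) = 32
V_2→V_3: (-5)(2) − (-8)(4) = 22
V_3→V_4: (-8)(-1) − (-8)(2) = 24
V_4→V_5: (-8)(4) − (8)(-1) = -24
V_5→V_6: (8)(7) − (10)(4) = 16
V_6→V_7: (10)(9) − (0)(7) = 90
V_7→V_1: (0)(8) − (-2)(9) = 18
Σ = 178
Area = |Σ|/2 = 89.

89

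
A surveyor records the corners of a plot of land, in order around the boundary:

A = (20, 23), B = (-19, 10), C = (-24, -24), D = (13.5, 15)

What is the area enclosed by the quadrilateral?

Apply the shoelace (surveyor's) formula: 2A = Σ (x_i·y_{i+1} − x_{i+1}·y_i), indices taken mod 4.
Σ = (637) + (696) + (-36) + (10.5) = 1307.5
Area = |Σ|/2 = 653.75.

653.75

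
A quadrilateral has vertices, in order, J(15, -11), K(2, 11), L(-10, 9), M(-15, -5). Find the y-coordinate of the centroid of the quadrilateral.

Apply the shoelace formula. First the cross-terms c_i = x_i·y_{i+1} − x_{i+1}·y_i:
  187, 128, 185, 240  ⇒  2A = 740, A = 370.
Then Σ (y_i + y_{i+1})·c_i = -540, so ȳ = -540 / (6·370) = -9/37.

-9/37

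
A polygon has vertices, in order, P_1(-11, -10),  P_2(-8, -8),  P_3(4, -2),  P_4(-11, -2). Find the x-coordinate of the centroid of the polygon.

-115/19

Apply the shoelace (surveyor's) formula. First the cross-terms c_i = x_i·y_{i+1} − x_{i+1}·y_i:
  8, 48, -30, 88  ⇒  2A = 114, A = 57.
Then Σ (x_i + x_{i+1})·c_i = -2070, so x̄ = -2070 / (6·57) = -115/19.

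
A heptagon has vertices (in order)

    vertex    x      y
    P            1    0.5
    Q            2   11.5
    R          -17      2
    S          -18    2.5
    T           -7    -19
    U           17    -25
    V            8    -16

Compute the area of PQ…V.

Apply the surveyor's formula: 2A = Σ (x_i·y_{i+1} − x_{i+1}·y_i), indices taken mod 7.
Σ = (10.5) + (199.5) + (-6.5) + (359.5) + (498) + (-72) + (20) = 1009
Area = |Σ|/2 = 504.5.

504.5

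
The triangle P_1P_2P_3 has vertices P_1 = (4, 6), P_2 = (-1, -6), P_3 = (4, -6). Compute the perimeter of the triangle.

30

|P_1P_2| = √((-5)² + (-12)²) = √169 = 13
|P_2P_3| = √((5)² + (0)²) = √25 = 5
|P_3P_1| = √((0)² + (12)²) = √144 = 12
Perimeter = 13 + 5 + 12 = 30.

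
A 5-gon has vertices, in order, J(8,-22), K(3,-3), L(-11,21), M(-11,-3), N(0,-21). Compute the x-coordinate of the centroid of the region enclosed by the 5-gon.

-323/105

Apply the shoelace (surveyor's) formula. First the cross-terms c_i = x_i·y_{i+1} − x_{i+1}·y_i:
  42, 30, 264, 231, 168  ⇒  2A = 735, A = 367.5.
Then Σ (x_i + x_{i+1})·c_i = -6783, so x̄ = -6783 / (6·367.5) = -323/105.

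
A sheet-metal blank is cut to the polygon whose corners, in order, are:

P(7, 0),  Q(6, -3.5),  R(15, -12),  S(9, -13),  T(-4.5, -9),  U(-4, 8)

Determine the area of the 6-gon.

199.25

Apply the surveyor's formula: 2A = Σ (x_i·y_{i+1} − x_{i+1}·y_i), indices taken mod 6.
P→Q: (7)(-3.5) − (6)(0) = -24.5
Q→R: (6)(-12) − (15)(-3.5) = -19.5
R→S: (15)(-13) − (9)(-12) = -87
S→T: (9)(-9) − (-4.5)(-13) = -139.5
T→U: (-4.5)(8) − (-4)(-9) = -72
U→P: (-4)(0) − (7)(8) = -56
Σ = -398.5
Area = |Σ|/2 = 199.25.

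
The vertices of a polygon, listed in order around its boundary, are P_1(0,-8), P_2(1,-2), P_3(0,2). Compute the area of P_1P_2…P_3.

Apply the surveyor's formula: 2A = Σ (x_i·y_{i+1} − x_{i+1}·y_i), indices taken mod 3.
Σ = (8) + (2) + (0) = 10
Area = |Σ|/2 = 5.

5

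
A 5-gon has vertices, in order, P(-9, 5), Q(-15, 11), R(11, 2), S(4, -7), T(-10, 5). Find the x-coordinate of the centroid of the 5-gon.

Apply the shoelace (surveyor's) formula. First the cross-terms c_i = x_i·y_{i+1} − x_{i+1}·y_i:
  -24, -151, -85, -50, -5  ⇒  2A = -315, A = -157.5.
Then Σ (x_i + x_{i+1})·c_i = 300, so x̄ = 300 / (6·(-157.5)) = -20/63.

-20/63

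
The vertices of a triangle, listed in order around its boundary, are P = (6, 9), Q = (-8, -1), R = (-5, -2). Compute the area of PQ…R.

22

Apply Gauss's area formula: 2A = Σ (x_i·y_{i+1} − x_{i+1}·y_i), indices taken mod 3.
P→Q: (6)(-1) − (-8)(9) = 66
Q→R: (-8)(-2) − (-5)(-1) = 11
R→P: (-5)(9) − (6)(-2) = -33
Σ = 44
Area = |Σ|/2 = 22.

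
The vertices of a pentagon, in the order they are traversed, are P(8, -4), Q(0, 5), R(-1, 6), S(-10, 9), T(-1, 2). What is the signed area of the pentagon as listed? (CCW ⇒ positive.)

36.5

Apply Gauss's area formula: 2A = Σ (x_i·y_{i+1} − x_{i+1}·y_i), indices taken mod 5.
Cross-terms: 40, 5, 51, -11, -12  ⇒  Σ = 73
Signed area = Σ/2 = 36.5 (positive ⇒ counter-clockwise traversal).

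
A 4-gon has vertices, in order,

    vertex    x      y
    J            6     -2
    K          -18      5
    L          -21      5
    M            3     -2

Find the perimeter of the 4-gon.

56

|JK| = √((-24)² + (7)²) = √625 = 25
|KL| = √((-3)² + (0)²) = √9 = 3
|LM| = √((24)² + (-7)²) = √625 = 25
|MJ| = √((3)² + (0)²) = √9 = 3
Perimeter = 25 + 3 + 25 + 3 = 56.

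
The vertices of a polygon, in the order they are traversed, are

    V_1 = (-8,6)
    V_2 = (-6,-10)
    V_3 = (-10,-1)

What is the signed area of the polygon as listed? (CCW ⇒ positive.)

-23

Σ = (116) + (-94) + (-68) = -46
Signed area = Σ/2 = -23 (negative ⇒ clockwise traversal).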